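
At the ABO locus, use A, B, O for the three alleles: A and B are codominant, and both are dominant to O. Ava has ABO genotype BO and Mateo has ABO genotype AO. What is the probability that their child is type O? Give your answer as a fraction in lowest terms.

1/4

ABO cross BO × AO → offspring phenotypes: 1/4 O, 1/4 A, 1/4 B, 1/4 AB.
So P(type O) = 1/4.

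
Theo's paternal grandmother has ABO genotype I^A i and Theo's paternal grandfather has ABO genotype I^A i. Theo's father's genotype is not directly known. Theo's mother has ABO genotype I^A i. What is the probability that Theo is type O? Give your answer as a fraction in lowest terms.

1/4

Theo's father's ABO genotype from I^A i × I^A i: 1/4 I^A I^A, 1/2 I^A i, 1/4 i i.
Crossing each possibility with the mother I^A i and summing P(type O): 1/4·0 + 1/2·1/4 + 1/4·1/2 = 1/4.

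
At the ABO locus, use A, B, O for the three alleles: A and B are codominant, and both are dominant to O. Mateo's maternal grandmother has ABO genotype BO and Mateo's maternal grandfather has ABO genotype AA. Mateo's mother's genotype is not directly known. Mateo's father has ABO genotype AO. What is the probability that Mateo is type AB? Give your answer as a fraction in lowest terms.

Mateo's mother's ABO genotype from BO × AA: 1/2 AB, 1/2 AO.
Crossing each possibility with the father AO and summing P(type AB): 1/2·1/4 + 1/2·0 = 1/8.

1/8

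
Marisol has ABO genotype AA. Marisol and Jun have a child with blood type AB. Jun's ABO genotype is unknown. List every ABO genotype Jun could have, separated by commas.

AB, BB, BO

For each candidate genotype of Jun, check whether crossing it with AA can produce every observed child phenotype.
  AA → possible child types {A} ✗
  AB → possible child types {A, AB} ✓
  AO → possible child types {A} ✗
  BB → possible child types {AB} ✓
  BO → possible child types {A, AB} ✓
  OO → possible child types {A} ✗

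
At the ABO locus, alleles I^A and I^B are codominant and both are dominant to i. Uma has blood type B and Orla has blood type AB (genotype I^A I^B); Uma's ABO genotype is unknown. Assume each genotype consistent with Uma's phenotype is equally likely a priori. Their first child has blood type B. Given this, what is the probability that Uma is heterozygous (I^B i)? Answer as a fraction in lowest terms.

Possible genotypes: Uma ∈ {I^B I^B, I^B i}; Orla ∈ {I^A I^B}.
Weight each parental genotype pair by prior × P(type-B child):
  I^B I^B × I^A I^B: posterior weight 1/2.
  I^B i × I^A I^B: posterior weight 1/2.
Sum the posterior weight over pairs where Uma is I^B i: 1/2.

1/2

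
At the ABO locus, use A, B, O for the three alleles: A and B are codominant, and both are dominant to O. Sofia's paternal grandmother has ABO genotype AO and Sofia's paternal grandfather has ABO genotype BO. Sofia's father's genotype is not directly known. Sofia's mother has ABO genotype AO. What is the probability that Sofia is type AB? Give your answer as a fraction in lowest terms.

1/8

Sofia's father's ABO genotype from AO × BO: 1/4 AB, 1/4 AO, 1/4 BO, 1/4 OO.
Crossing each possibility with the mother AO and summing P(type AB): 1/4·1/4 + 1/4·0 + 1/4·1/4 + 1/4·0 = 1/8.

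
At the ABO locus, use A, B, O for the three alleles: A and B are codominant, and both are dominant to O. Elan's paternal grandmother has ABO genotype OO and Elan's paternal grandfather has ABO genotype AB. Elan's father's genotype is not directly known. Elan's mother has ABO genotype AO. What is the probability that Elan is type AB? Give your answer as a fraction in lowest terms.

Elan's father's ABO genotype from OO × AB: 1/2 AO, 1/2 BO.
Crossing each possibility with the mother AO and summing P(type AB): 1/2·0 + 1/2·1/4 = 1/8.

1/8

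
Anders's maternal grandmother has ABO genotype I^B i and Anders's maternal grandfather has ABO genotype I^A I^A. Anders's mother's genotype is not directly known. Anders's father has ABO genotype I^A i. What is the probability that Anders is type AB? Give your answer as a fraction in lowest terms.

Anders's mother's ABO genotype from I^B i × I^A I^A: 1/2 I^A I^B, 1/2 I^A i.
Crossing each possibility with the father I^A i and summing P(type AB): 1/2·1/4 + 1/2·0 = 1/8.

1/8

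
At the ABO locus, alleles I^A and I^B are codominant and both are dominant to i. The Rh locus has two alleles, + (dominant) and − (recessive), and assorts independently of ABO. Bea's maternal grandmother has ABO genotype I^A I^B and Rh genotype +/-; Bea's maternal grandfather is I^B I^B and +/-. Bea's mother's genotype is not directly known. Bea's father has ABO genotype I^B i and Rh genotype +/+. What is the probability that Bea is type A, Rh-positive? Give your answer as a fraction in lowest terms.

1/8

Bea's mother's ABO genotype from I^A I^B × I^B I^B: 1/2 I^A I^B, 1/2 I^B I^B.
Crossing each possibility with the father I^B i and summing P(type A): 1/2·1/4 + 1/2·0 = 1/8.
Similarly for Rh via the mother's Rh distribution: P(Rh+) = 1.
Independent loci: 1/8 × 1 = 1/8.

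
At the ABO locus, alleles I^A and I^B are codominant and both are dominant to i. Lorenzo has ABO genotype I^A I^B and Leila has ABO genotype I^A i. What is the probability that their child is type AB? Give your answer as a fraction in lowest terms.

1/4

ABO cross I^A I^B × I^A i → offspring phenotypes: 1/2 A, 1/4 B, 1/4 AB.
So P(type AB) = 1/4.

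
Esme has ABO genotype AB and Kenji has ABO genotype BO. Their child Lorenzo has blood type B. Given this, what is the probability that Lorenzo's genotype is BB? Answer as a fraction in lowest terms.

Cross AB × BO → 1/4 AB, 1/4 AO, 1/4 BB, 1/4 BO.
Type-B genotypes among offspring: BB (1/4), BO (1/4); total 1/2.
P(BB | type B) = (1/4) / (1/2) = 1/2.

1/2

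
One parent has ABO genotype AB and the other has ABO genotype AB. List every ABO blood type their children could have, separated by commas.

A, B, AB

Gametes from AB × AB give offspring ABO genotypes AA, AB, BB, i.e. phenotypes A, B, AB.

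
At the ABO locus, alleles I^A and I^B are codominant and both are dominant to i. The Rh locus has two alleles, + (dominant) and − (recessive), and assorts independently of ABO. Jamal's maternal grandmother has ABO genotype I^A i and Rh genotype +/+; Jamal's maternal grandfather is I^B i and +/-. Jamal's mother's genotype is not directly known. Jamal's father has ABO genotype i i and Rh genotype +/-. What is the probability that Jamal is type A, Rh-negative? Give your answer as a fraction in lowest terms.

Jamal's mother's ABO genotype from I^A i × I^B i: 1/4 I^A I^B, 1/4 I^A i, 1/4 I^B i, 1/4 i i.
Crossing each possibility with the father i i and summing P(type A): 1/4·1/2 + 1/4·1/2 + 1/4·0 + 1/4·0 = 1/4.
Similarly for Rh via the mother's Rh distribution: P(Rh-) = 1/8.
Independent loci: 1/4 × 1/8 = 1/32.

1/32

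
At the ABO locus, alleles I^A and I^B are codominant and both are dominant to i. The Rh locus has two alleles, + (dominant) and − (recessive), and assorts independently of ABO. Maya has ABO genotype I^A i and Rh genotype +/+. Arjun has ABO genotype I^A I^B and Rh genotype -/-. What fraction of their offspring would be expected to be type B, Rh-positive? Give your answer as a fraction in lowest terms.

1/4

ABO cross I^A i × I^A I^B → offspring phenotypes: 1/2 A, 1/4 B, 1/4 AB.
Rh cross +/+ × -/- → 1 Rh+.
Independent loci: P(type B, Rh-positive) = 1/4 × 1 = 1/4.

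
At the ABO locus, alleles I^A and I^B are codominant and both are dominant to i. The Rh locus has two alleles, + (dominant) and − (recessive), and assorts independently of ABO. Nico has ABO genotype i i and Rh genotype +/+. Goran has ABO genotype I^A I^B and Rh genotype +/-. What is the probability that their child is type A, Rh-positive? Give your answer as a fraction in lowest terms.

ABO cross i i × I^A I^B → offspring phenotypes: 1/2 A, 1/2 B.
Rh cross +/+ × +/- → 1 Rh+.
Independent loci: P(type A, Rh-positive) = 1/2 × 1 = 1/2.

1/2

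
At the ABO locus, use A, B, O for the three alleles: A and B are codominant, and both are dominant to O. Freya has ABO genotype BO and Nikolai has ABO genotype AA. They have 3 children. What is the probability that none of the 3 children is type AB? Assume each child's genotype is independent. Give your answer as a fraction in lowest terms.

ABO cross BO × AA → 1/2 A, 1/2 AB.
So P(type AB) = 1/2 per child.
P(not type AB) = 1/2 for one child; (1/2)^3 = 1/8.

1/8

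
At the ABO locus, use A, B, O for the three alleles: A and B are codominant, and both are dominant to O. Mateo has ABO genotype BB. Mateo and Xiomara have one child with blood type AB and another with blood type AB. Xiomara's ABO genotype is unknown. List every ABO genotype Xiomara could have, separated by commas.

AA, AB, AO

For each candidate genotype of Xiomara, check whether crossing it with BB can produce every observed child phenotype.
  AA → possible child types {AB} ✓
  AB → possible child types {B, AB} ✓
  AO → possible child types {B, AB} ✓
  BB → possible child types {B} ✗
  BO → possible child types {B} ✗
  OO → possible child types {B} ✗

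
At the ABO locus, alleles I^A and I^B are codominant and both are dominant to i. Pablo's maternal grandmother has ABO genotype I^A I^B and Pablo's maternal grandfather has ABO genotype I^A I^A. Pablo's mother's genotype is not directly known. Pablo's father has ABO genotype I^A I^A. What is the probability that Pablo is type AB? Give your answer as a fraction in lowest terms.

Pablo's mother's ABO genotype from I^A I^B × I^A I^A: 1/2 I^A I^A, 1/2 I^A I^B.
Crossing each possibility with the father I^A I^A and summing P(type AB): 1/2·0 + 1/2·1/2 = 1/4.

1/4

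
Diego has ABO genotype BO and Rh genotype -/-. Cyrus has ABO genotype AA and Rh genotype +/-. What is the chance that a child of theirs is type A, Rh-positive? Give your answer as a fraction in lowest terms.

ABO cross BO × AA → offspring phenotypes: 1/2 A, 1/2 AB.
Rh cross -/- × +/- → 1/2 Rh+, 1/2 Rh-.
Independent loci: P(type A, Rh-positive) = 1/2 × 1/2 = 1/4.

1/4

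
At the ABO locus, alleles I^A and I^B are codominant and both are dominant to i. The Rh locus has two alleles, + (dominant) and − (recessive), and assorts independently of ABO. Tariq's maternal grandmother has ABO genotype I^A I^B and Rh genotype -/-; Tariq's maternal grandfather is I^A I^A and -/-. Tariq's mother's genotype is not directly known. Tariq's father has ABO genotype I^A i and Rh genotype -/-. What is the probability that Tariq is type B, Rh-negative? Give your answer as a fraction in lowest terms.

Tariq's mother's ABO genotype from I^A I^B × I^A I^A: 1/2 I^A I^A, 1/2 I^A I^B.
Crossing each possibility with the father I^A i and summing P(type B): 1/2·0 + 1/2·1/4 = 1/8.
Similarly for Rh via the mother's Rh distribution: P(Rh-) = 1.
Independent loci: 1/8 × 1 = 1/8.

1/8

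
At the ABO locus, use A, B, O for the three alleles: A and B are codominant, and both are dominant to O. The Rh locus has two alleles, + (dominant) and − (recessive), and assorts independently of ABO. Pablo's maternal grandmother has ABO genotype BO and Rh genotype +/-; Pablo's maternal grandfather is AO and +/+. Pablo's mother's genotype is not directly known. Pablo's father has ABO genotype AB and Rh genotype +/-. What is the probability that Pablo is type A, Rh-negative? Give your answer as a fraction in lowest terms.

3/64

Pablo's mother's ABO genotype from BO × AO: 1/4 AB, 1/4 AO, 1/4 BO, 1/4 OO.
Crossing each possibility with the father AB and summing P(type A): 1/4·1/4 + 1/4·1/2 + 1/4·1/4 + 1/4·1/2 = 3/8.
Similarly for Rh via the mother's Rh distribution: P(Rh-) = 1/8.
Independent loci: 3/8 × 1/8 = 3/64.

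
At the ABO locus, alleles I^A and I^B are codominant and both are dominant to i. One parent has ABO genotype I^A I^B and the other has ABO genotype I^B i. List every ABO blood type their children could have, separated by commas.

A, B, AB

Gametes from I^A I^B × I^B i give offspring ABO genotypes I^A I^B, I^A i, I^B I^B, I^B i, i.e. phenotypes A, B, AB.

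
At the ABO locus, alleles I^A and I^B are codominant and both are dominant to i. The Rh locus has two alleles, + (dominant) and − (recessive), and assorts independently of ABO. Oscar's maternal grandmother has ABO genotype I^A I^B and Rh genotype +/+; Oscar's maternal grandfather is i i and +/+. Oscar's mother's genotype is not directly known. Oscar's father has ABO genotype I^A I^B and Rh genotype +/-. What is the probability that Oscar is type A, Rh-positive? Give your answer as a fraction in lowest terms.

3/8

Oscar's mother's ABO genotype from I^A I^B × i i: 1/2 I^A i, 1/2 I^B i.
Crossing each possibility with the father I^A I^B and summing P(type A): 1/2·1/2 + 1/2·1/4 = 3/8.
Similarly for Rh via the mother's Rh distribution: P(Rh+) = 1.
Independent loci: 3/8 × 1 = 3/8.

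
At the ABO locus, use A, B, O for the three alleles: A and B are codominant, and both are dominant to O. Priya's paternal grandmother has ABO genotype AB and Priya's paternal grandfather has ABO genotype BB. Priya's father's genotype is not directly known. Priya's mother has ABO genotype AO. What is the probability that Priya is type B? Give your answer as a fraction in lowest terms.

3/8

Priya's father's ABO genotype from AB × BB: 1/2 AB, 1/2 BB.
Crossing each possibility with the mother AO and summing P(type B): 1/2·1/4 + 1/2·1/2 = 3/8.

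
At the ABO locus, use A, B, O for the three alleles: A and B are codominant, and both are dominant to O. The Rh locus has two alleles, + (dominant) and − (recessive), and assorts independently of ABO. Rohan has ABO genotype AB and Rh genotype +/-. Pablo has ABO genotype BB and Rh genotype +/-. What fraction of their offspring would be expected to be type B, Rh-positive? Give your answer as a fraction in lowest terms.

3/8

ABO cross AB × BB → offspring phenotypes: 1/2 B, 1/2 AB.
Rh cross +/- × +/- → 3/4 Rh+, 1/4 Rh-.
Independent loci: P(type B, Rh-positive) = 1/2 × 3/4 = 3/8.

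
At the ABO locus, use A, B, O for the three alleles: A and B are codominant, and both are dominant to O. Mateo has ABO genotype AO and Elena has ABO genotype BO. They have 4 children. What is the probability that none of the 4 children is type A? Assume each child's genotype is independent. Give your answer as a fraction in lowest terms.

ABO cross AO × BO → 1/4 O, 1/4 A, 1/4 B, 1/4 AB.
So P(type A) = 1/4 per child.
P(not type A) = 3/4 for one child; (3/4)^4 = 81/256.

81/256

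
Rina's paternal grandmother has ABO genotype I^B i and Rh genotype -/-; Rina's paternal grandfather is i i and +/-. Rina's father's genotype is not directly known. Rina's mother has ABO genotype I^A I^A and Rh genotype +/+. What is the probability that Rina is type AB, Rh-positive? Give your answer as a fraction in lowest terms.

Rina's father's ABO genotype from I^B i × i i: 1/2 I^B i, 1/2 i i.
Crossing each possibility with the mother I^A I^A and summing P(type AB): 1/2·1/2 + 1/2·0 = 1/4.
Similarly for Rh via the father's Rh distribution: P(Rh+) = 1.
Independent loci: 1/4 × 1 = 1/4.

1/4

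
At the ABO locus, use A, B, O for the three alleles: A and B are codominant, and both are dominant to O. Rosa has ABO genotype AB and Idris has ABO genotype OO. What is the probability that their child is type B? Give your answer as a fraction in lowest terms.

1/2

ABO cross AB × OO → offspring phenotypes: 1/2 A, 1/2 B.
So P(type B) = 1/2.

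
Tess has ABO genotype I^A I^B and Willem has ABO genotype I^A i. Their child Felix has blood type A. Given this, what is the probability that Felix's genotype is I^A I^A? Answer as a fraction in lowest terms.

1/2

Cross I^A I^B × I^A i → 1/4 I^A I^A, 1/4 I^A I^B, 1/4 I^A i, 1/4 I^B i.
Type-A genotypes among offspring: I^A I^A (1/4), I^A i (1/4); total 1/2.
P(I^A I^A | type A) = (1/4) / (1/2) = 1/2.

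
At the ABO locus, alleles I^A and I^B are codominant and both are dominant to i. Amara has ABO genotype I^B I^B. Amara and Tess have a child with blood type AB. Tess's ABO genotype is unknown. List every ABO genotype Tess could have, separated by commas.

For each candidate genotype of Tess, check whether crossing it with I^B I^B can produce every observed child phenotype.
  I^A I^A → possible child types {AB} ✓
  I^A I^B → possible child types {B, AB} ✓
  I^A i → possible child types {B, AB} ✓
  I^B I^B → possible child types {B} ✗
  I^B i → possible child types {B} ✗
  i i → possible child types {B} ✗

I^A I^A, I^A I^B, I^A i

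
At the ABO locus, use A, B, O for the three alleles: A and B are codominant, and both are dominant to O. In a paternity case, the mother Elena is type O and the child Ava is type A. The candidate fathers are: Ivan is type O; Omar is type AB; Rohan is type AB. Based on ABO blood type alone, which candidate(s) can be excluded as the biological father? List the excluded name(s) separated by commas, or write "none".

Ivan

A candidate is excluded only if no genotype consistent with his phenotype could produce a type A child with a type O mother.
Ivan (type O): no genotype consistent with that phenotype can produce a type-A child with a type-O mother.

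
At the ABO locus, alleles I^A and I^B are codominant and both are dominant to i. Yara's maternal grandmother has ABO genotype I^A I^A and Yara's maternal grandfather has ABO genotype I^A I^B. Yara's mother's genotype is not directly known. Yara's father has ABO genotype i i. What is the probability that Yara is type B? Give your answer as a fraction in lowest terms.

1/4

Yara's mother's ABO genotype from I^A I^A × I^A I^B: 1/2 I^A I^A, 1/2 I^A I^B.
Crossing each possibility with the father i i and summing P(type B): 1/2·0 + 1/2·1/2 = 1/4.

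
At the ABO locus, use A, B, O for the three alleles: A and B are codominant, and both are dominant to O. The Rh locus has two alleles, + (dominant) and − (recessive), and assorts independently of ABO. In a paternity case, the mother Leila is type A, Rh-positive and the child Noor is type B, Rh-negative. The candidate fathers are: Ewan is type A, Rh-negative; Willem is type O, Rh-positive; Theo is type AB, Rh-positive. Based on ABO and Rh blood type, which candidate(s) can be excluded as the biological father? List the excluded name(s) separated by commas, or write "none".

Ewan, Willem

A candidate is excluded only if no genotype consistent with his phenotype could produce a type B, Rh-negative child with a type A, Rh-positive mother.
Ewan (type A, Rh-): no genotype consistent with that phenotype can produce a type-B Rh- child with a type-A mother.
Willem (type O, Rh+): no genotype consistent with that phenotype can produce a type-B Rh- child with a type-A mother.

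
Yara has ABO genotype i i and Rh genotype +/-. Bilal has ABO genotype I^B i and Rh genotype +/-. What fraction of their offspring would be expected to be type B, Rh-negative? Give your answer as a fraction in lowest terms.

1/8

ABO cross i i × I^B i → offspring phenotypes: 1/2 O, 1/2 B.
Rh cross +/- × +/- → 3/4 Rh+, 1/4 Rh-.
Independent loci: P(type B, Rh-negative) = 1/2 × 1/4 = 1/8.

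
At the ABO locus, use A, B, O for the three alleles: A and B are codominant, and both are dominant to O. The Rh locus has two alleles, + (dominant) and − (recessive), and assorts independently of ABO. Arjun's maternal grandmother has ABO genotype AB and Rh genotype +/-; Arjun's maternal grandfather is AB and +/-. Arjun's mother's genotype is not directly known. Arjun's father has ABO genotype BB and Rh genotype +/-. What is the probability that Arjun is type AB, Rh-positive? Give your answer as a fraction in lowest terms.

Arjun's mother's ABO genotype from AB × AB: 1/4 AA, 1/2 AB, 1/4 BB.
Crossing each possibility with the father BB and summing P(type AB): 1/4·1 + 1/2·1/2 + 1/4·0 = 1/2.
Similarly for Rh via the mother's Rh distribution: P(Rh+) = 3/4.
Independent loci: 1/2 × 3/4 = 3/8.

3/8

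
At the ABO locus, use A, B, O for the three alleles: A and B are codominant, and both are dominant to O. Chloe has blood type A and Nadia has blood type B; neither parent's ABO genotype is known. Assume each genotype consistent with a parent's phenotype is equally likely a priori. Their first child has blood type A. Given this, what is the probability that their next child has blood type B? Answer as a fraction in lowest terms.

1/12

Possible genotypes: Chloe ∈ {AA, AO}; Nadia ∈ {BB, BO}.
Weight each parental genotype pair by prior × P(type-A child):
  AA × BO: posterior weight 2/3; P(next child type B) = 0.
  AO × BO: posterior weight 1/3; P(next child type B) = 1/4.
Weighted sum = 1/12.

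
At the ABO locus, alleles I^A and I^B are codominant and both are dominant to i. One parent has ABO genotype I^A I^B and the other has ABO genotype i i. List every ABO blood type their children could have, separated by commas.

Gametes from I^A I^B × i i give offspring ABO genotypes I^A i, I^B i, i.e. phenotypes A, B.

A, B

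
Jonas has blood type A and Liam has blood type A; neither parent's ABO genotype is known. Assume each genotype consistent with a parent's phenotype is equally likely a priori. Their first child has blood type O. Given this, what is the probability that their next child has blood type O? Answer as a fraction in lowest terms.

1/4

Possible genotypes: Jonas ∈ {AA, AO}; Liam ∈ {AA, AO}.
Weight each parental genotype pair by prior × P(type-O child):
  AO × AO: posterior weight 1; P(next child type O) = 1/4.
Weighted sum = 1/4.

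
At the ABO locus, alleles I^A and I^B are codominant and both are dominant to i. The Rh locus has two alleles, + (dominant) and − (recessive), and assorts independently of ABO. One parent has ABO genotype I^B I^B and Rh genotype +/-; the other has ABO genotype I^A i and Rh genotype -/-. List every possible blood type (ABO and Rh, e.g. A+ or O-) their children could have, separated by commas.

Gametes from I^B I^B × I^A i give offspring ABO genotypes I^A I^B, I^B i, i.e. phenotypes B, AB.
Rh cross +/- × -/- → phenotypes Rh+, Rh-.
Combining independently: B+, B-, AB+, AB-.

B+, B-, AB+, AB-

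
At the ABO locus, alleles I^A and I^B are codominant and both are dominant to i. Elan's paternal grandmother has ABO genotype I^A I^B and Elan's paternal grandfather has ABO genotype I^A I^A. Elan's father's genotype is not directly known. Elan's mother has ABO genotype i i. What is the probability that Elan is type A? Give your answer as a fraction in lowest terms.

Elan's father's ABO genotype from I^A I^B × I^A I^A: 1/2 I^A I^A, 1/2 I^A I^B.
Crossing each possibility with the mother i i and summing P(type A): 1/2·1 + 1/2·1/2 = 3/4.

3/4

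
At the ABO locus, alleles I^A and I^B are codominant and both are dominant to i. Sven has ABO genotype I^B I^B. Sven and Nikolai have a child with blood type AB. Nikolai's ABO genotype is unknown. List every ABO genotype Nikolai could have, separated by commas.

For each candidate genotype of Nikolai, check whether crossing it with I^B I^B can produce every observed child phenotype.
  I^A I^A → possible child types {AB} ✓
  I^A I^B → possible child types {B, AB} ✓
  I^A i → possible child types {B, AB} ✓
  I^B I^B → possible child types {B} ✗
  I^B i → possible child types {B} ✗
  i i → possible child types {B} ✗

I^A I^A, I^A I^B, I^A i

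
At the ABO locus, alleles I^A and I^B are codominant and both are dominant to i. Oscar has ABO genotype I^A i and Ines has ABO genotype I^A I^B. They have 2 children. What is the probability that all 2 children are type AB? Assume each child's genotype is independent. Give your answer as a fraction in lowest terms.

1/16

ABO cross I^A i × I^A I^B → 1/2 A, 1/4 B, 1/4 AB.
So P(type AB) = 1/4 per child.
All 2 independent: (1/4)^2 = 1/16.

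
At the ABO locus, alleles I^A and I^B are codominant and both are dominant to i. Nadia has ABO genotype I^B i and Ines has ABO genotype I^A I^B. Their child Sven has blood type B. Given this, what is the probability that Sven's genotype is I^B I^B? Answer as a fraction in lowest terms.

1/2

Cross I^B i × I^A I^B → 1/4 I^A I^B, 1/4 I^A i, 1/4 I^B I^B, 1/4 I^B i.
Type-B genotypes among offspring: I^B I^B (1/4), I^B i (1/4); total 1/2.
P(I^B I^B | type B) = (1/4) / (1/2) = 1/2.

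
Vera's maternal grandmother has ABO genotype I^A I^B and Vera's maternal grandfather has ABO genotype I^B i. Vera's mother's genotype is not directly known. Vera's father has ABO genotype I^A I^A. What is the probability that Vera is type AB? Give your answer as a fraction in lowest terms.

1/2

Vera's mother's ABO genotype from I^A I^B × I^B i: 1/4 I^A I^B, 1/4 I^A i, 1/4 I^B I^B, 1/4 I^B i.
Crossing each possibility with the father I^A I^A and summing P(type AB): 1/4·1/2 + 1/4·0 + 1/4·1 + 1/4·1/2 = 1/2.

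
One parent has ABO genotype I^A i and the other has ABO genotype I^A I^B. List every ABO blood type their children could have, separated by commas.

Gametes from I^A i × I^A I^B give offspring ABO genotypes I^A I^A, I^A I^B, I^A i, I^B i, i.e. phenotypes A, B, AB.

A, B, AB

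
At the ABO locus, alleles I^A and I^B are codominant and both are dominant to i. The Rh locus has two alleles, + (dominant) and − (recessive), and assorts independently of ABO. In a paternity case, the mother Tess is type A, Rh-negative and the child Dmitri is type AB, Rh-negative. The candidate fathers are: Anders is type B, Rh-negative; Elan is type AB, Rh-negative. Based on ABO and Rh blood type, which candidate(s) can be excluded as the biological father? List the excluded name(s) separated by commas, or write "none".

none

A candidate is excluded only if no genotype consistent with his phenotype could produce a type AB, Rh-negative child with a type A, Rh-negative mother.
Every candidate has at least one consistent genotype combination, so none can be excluded.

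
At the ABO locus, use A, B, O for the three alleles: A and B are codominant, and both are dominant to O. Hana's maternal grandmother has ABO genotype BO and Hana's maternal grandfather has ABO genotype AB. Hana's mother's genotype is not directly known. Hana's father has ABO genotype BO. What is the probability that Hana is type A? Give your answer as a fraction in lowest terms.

Hana's mother's ABO genotype from BO × AB: 1/4 AB, 1/4 AO, 1/4 BB, 1/4 BO.
Crossing each possibility with the father BO and summing P(type A): 1/4·1/4 + 1/4·1/4 + 1/4·0 + 1/4·0 = 1/8.

1/8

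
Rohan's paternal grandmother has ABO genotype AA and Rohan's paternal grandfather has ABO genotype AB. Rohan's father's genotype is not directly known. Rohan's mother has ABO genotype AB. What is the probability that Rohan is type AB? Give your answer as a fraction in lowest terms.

1/2

Rohan's father's ABO genotype from AA × AB: 1/2 AA, 1/2 AB.
Crossing each possibility with the mother AB and summing P(type AB): 1/2·1/2 + 1/2·1/2 = 1/2.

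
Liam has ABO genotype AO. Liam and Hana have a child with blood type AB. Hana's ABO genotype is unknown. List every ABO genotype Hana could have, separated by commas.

For each candidate genotype of Hana, check whether crossing it with AO can produce every observed child phenotype.
  AA → possible child types {A} ✗
  AB → possible child types {A, B, AB} ✓
  AO → possible child types {O, A} ✗
  BB → possible child types {B, AB} ✓
  BO → possible child types {O, A, B, AB} ✓
  OO → possible child types {O, A} ✗

AB, BB, BO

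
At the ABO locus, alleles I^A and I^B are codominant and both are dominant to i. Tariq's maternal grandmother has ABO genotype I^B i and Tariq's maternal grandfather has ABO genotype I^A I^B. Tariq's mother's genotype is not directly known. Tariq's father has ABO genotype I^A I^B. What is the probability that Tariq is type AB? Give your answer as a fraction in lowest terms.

3/8

Tariq's mother's ABO genotype from I^B i × I^A I^B: 1/4 I^A I^B, 1/4 I^A i, 1/4 I^B I^B, 1/4 I^B i.
Crossing each possibility with the father I^A I^B and summing P(type AB): 1/4·1/2 + 1/4·1/4 + 1/4·1/2 + 1/4·1/4 = 3/8.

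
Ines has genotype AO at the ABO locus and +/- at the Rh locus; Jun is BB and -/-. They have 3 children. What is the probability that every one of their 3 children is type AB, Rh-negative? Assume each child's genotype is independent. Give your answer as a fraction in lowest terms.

1/64

ABO cross AO × BB → 1/2 B, 1/2 AB.
Rh cross +/- × -/- → 1/2 Rh+, 1/2 Rh-; so P(type AB, Rh-negative) = 1/2 × 1/2 = 1/4 per child.
All 3 independent: (1/4)^3 = 1/64.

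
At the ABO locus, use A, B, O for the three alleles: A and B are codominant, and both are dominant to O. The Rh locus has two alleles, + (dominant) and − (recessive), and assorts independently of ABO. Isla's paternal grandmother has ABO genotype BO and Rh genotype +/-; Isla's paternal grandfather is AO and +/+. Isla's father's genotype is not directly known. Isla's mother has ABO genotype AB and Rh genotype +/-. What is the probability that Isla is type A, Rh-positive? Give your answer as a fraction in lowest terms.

21/64

Isla's father's ABO genotype from BO × AO: 1/4 AB, 1/4 AO, 1/4 BO, 1/4 OO.
Crossing each possibility with the mother AB and summing P(type A): 1/4·1/4 + 1/4·1/2 + 1/4·1/4 + 1/4·1/2 = 3/8.
Similarly for Rh via the father's Rh distribution: P(Rh+) = 7/8.
Independent loci: 3/8 × 7/8 = 21/64.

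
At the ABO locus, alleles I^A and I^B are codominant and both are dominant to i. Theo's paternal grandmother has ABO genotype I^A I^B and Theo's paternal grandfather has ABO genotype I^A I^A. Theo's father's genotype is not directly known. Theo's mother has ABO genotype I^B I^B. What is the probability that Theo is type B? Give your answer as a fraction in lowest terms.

Theo's father's ABO genotype from I^A I^B × I^A I^A: 1/2 I^A I^A, 1/2 I^A I^B.
Crossing each possibility with the mother I^B I^B and summing P(type B): 1/2·0 + 1/2·1/2 = 1/4.

1/4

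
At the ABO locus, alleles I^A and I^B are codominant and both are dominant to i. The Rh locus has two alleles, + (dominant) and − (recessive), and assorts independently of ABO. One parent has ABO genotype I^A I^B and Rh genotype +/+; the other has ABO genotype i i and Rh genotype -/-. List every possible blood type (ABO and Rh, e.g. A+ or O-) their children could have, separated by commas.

Gametes from I^A I^B × i i give offspring ABO genotypes I^A i, I^B i, i.e. phenotypes A, B.
Rh cross +/+ × -/- → phenotypes Rh+.
Combining independently: A+, B+.

A+, B+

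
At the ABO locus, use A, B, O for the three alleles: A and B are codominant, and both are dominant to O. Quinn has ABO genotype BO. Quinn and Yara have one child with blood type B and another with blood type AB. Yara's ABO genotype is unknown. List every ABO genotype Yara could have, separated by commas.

For each candidate genotype of Yara, check whether crossing it with BO can produce every observed child phenotype.
  AA → possible child types {A, AB} ✗
  AB → possible child types {A, B, AB} ✓
  AO → possible child types {O, A, B, AB} ✓
  BB → possible child types {B} ✗
  BO → possible child types {O, B} ✗
  OO → possible child types {O, B} ✗

AB, AO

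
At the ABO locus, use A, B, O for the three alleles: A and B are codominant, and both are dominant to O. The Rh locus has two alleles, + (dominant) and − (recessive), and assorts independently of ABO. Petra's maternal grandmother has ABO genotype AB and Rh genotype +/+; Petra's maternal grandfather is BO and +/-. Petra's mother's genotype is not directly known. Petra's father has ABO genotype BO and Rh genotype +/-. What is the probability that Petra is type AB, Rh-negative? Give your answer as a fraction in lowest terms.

Petra's mother's ABO genotype from AB × BO: 1/4 AB, 1/4 AO, 1/4 BB, 1/4 BO.
Crossing each possibility with the father BO and summing P(type AB): 1/4·1/4 + 1/4·1/4 + 1/4·0 + 1/4·0 = 1/8.
Similarly for Rh via the mother's Rh distribution: P(Rh-) = 1/8.
Independent loci: 1/8 × 1/8 = 1/64.

1/64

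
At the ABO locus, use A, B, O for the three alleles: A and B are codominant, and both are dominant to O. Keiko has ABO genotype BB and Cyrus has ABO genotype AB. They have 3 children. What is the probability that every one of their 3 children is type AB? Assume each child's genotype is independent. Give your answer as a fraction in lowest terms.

1/8

ABO cross BB × AB → 1/2 B, 1/2 AB.
So P(type AB) = 1/2 per child.
All 3 independent: (1/2)^3 = 1/8.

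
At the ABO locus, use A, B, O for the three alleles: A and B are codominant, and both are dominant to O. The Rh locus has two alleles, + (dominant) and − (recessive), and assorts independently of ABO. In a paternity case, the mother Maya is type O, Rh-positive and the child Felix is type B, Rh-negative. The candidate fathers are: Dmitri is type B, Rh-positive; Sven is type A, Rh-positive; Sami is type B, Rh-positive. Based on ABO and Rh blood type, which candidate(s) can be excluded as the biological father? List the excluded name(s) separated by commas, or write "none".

A candidate is excluded only if no genotype consistent with his phenotype could produce a type B, Rh-negative child with a type O, Rh-positive mother.
Sven (type A, Rh+): no genotype consistent with that phenotype can produce a type-B Rh- child with a type-O mother.

Sven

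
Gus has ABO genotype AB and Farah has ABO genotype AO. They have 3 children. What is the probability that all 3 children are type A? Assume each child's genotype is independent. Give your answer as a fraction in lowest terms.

ABO cross AB × AO → 1/2 A, 1/4 B, 1/4 AB.
So P(type A) = 1/2 per child.
All 3 independent: (1/2)^3 = 1/8.

1/8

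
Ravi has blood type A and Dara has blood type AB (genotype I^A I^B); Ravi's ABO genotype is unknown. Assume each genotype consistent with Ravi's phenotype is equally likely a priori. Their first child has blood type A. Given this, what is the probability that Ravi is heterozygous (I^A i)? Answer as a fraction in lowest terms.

1/2

Possible genotypes: Ravi ∈ {I^A I^A, I^A i}; Dara ∈ {I^A I^B}.
Weight each parental genotype pair by prior × P(type-A child):
  I^A I^A × I^A I^B: posterior weight 1/2.
  I^A i × I^A I^B: posterior weight 1/2.
Sum the posterior weight over pairs where Ravi is I^A i: 1/2.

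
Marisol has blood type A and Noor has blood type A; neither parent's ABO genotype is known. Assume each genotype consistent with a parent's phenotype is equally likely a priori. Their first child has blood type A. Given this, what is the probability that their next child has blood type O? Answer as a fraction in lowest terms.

Possible genotypes: Marisol ∈ {AA, AO}; Noor ∈ {AA, AO}.
Weight each parental genotype pair by prior × P(type-A child):
  AA × AA: posterior weight 4/15; P(next child type O) = 0.
  AA × AO: posterior weight 4/15; P(next child type O) = 0.
  AO × AA: posterior weight 4/15; P(next child type O) = 0.
  AO × AO: posterior weight 1/5; P(next child type O) = 1/4.
Weighted sum = 1/20.

1/20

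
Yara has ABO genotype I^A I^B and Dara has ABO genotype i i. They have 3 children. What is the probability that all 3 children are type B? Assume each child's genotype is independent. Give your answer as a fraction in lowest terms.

1/8

ABO cross I^A I^B × i i → 1/2 A, 1/2 B.
So P(type B) = 1/2 per child.
All 3 independent: (1/2)^3 = 1/8.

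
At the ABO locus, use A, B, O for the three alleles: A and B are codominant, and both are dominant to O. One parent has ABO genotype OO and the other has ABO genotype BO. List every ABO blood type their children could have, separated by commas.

Gametes from OO × BO give offspring ABO genotypes BO, OO, i.e. phenotypes O, B.

O, B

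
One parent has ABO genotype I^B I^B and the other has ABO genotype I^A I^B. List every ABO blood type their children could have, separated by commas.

B, AB

Gametes from I^B I^B × I^A I^B give offspring ABO genotypes I^A I^B, I^B I^B, i.e. phenotypes B, AB.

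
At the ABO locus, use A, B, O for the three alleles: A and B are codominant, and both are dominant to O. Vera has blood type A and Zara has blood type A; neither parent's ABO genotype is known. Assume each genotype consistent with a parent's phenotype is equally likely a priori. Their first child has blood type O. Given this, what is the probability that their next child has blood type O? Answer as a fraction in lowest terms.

Possible genotypes: Vera ∈ {AA, AO}; Zara ∈ {AA, AO}.
Weight each parental genotype pair by prior × P(type-O child):
  AO × AO: posterior weight 1; P(next child type O) = 1/4.
Weighted sum = 1/4.

1/4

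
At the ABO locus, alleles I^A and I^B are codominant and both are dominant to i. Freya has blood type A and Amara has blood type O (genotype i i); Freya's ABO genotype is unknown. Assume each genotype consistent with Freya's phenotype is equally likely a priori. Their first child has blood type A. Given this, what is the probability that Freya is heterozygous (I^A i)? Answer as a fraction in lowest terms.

1/3

Possible genotypes: Freya ∈ {I^A I^A, I^A i}; Amara ∈ {i i}.
Weight each parental genotype pair by prior × P(type-A child):
  I^A I^A × i i: posterior weight 2/3.
  I^A i × i i: posterior weight 1/3.
Sum the posterior weight over pairs where Freya is I^A i: 1/3.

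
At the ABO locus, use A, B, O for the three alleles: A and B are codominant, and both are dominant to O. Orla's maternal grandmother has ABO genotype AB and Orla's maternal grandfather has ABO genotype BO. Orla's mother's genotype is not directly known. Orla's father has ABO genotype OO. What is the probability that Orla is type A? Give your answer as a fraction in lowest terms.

Orla's mother's ABO genotype from AB × BO: 1/4 AB, 1/4 AO, 1/4 BB, 1/4 BO.
Crossing each possibility with the father OO and summing P(type A): 1/4·1/2 + 1/4·1/2 + 1/4·0 + 1/4·0 = 1/4.

1/4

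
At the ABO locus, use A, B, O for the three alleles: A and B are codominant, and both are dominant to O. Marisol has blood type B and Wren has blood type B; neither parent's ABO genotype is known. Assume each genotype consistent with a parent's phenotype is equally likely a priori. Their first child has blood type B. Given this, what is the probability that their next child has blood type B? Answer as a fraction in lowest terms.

19/20

Possible genotypes: Marisol ∈ {BB, BO}; Wren ∈ {BB, BO}.
Weight each parental genotype pair by prior × P(type-B child):
  BB × BB: posterior weight 4/15; P(next child type B) = 1.
  BB × BO: posterior weight 4/15; P(next child type B) = 1.
  BO × BB: posterior weight 4/15; P(next child type B) = 1.
  BO × BO: posterior weight 1/5; P(next child type B) = 3/4.
Weighted sum = 19/20.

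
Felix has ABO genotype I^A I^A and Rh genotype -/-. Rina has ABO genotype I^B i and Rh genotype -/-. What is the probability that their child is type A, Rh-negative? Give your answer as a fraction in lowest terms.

1/2

ABO cross I^A I^A × I^B i → offspring phenotypes: 1/2 A, 1/2 AB.
Rh cross -/- × -/- → 1 Rh-.
Independent loci: P(type A, Rh-negative) = 1/2 × 1 = 1/2.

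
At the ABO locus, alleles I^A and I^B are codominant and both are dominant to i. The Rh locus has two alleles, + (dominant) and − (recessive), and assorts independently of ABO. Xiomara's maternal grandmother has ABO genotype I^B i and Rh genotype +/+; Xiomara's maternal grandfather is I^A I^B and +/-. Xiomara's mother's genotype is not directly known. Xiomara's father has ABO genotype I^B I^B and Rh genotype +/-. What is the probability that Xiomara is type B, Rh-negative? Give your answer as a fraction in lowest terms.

3/32

Xiomara's mother's ABO genotype from I^B i × I^A I^B: 1/4 I^A I^B, 1/4 I^A i, 1/4 I^B I^B, 1/4 I^B i.
Crossing each possibility with the father I^B I^B and summing P(type B): 1/4·1/2 + 1/4·1/2 + 1/4·1 + 1/4·1 = 3/4.
Similarly for Rh via the mother's Rh distribution: P(Rh-) = 1/8.
Independent loci: 3/4 × 1/8 = 3/32.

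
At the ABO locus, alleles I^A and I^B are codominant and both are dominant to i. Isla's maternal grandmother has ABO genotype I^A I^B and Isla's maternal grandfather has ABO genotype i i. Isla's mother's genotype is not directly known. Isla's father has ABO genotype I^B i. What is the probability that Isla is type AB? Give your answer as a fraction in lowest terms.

1/8

Isla's mother's ABO genotype from I^A I^B × i i: 1/2 I^A i, 1/2 I^B i.
Crossing each possibility with the father I^B i and summing P(type AB): 1/2·1/4 + 1/2·0 = 1/8.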